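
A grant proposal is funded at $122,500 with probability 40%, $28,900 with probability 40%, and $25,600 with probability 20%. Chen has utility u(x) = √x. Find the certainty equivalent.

$57,600

E[u] = 0.4·√122500 + 0.4·√28900 + 0.2·√25600 = 0.4·350 + 0.4·170 + 0.2·160 = 240
CE = (240)² = 57600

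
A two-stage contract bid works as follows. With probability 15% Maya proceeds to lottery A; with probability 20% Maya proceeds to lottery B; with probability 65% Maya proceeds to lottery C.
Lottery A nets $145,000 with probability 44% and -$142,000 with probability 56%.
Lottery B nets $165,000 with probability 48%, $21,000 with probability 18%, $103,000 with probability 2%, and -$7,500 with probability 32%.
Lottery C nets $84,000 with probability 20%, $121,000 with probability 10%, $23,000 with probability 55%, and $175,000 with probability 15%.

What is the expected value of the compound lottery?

$58,240

EV(A) = 0.44 × 145000 + 0.56 × (-142000) = 63800 − 79520 = -15720
EV(B) = 0.48 × 165000 + 0.18 × 21000 + 0.02 × 103000 + 0.32 × (-7500) = 79200 + 3780 + 2060 − 2400 = 82640
EV(C) = 0.2 × 84000 + 0.1 × 121000 + 0.55 × 23000 + 0.15 × 175000 = 16800 + 12100 + 12650 + 26250 = 67800
Overall = 0.15 × (-15720) + 0.2 × 82640 + 0.65 × 67800 = -2358 + 16528 + 44070 = 58240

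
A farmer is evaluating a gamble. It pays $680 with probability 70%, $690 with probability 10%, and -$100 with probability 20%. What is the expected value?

$525

EV = 0.7 × 680 + 0.1 × 690 + 0.2 × (-100) = 476 + 69 − 20 = 525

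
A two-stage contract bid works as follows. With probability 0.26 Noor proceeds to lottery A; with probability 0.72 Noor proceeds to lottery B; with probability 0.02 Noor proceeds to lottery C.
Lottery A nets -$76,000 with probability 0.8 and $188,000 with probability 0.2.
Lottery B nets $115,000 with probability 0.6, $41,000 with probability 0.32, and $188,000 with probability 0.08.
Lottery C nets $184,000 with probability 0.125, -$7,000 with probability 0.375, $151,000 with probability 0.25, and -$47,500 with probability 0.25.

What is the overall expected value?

$64,848.20

EV(A) = 0.8 × (-76000) + 0.2 × 188000 = -60800 + 37600 = -23200
EV(B) = 0.6 × 115000 + 0.32 × 41000 + 0.08 × 188000 = 69000 + 13120 + 15040 = 97160
EV(C) = 0.125 × 184000 + 0.375 × (-7000) + 0.25 × 151000 + 0.25 × (-47500) = 23000 − 2625 + 37750 − 11875 = 46250
Overall = 0.26 × (-23200) + 0.72 × 97160 + 0.02 × 46250 = -6032 + 69955.2 + 925 = 64848.2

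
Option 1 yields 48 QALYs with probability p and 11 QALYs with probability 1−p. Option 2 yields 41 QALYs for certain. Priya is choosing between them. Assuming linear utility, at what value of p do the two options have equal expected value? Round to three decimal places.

p = 0.811

p·48 + (1−p)·11 = 41
37p + 11 = 41
p = (41 − 11) / 37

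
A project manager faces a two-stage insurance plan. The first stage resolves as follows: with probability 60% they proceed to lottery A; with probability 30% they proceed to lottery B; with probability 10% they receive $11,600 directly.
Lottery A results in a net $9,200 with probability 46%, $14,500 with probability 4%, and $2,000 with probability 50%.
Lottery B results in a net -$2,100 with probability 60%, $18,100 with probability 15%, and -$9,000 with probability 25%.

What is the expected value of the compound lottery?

$4,408.70

EV(A) = 0.46 × 9200 + 0.04 × 14500 + 0.5 × 2000 = 4232 + 580 + 1000 = 5812
EV(B) = 0.6 × (-2100) + 0.15 × 18100 + 0.25 × (-9000) = -1260 + 2715 − 2250 = -795
Branch C: 11600 (certain)
Overall = 0.6 × 5812 + 0.3 × (-795) + 0.1 × 11600 = 3487.2 − 238.5 + 1160 = 4408.7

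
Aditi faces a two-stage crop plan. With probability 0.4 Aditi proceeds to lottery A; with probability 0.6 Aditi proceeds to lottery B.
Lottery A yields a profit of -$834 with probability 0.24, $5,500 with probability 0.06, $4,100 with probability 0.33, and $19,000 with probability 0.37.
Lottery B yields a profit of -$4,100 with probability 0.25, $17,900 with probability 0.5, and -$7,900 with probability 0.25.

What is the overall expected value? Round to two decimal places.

EV(A) = 0.24 × (-834) + 0.06 × 5500 + 0.33 × 4100 + 0.37 × 19000 = -200.16 + 330 + 1353 + 7030 = 8512.84
EV(B) = 0.25 × (-4100) + 0.5 × 17900 + 0.25 × (-7900) = -1025 + 8950 − 1975 = 5950
Overall = 0.4 × 8512.84 + 0.6 × 5950 = 3405.136 + 3570 = 6975.136

$6,975.14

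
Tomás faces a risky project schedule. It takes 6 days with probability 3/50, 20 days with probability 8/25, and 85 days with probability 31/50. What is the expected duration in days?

59.46 days

EV = 3/50 × 6 + 8/25 × 20 + 31/50 × 85 = 0.36 + 6.4 + 52.7 = 59.46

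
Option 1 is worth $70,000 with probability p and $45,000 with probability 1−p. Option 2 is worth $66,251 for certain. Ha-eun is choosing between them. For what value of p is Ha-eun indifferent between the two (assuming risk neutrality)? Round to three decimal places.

p = 0.850

p·70000 + (1−p)·45000 = 66251
25000p + 45000 = 66251
p = (66251 − 45000) / 25000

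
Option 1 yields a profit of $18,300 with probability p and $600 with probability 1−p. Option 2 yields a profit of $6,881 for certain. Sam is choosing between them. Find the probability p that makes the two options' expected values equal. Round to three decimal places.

p = 0.355

p·18300 + (1−p)·600 = 6881
17700p + 600 = 6881
p = (6881 − 600) / 17700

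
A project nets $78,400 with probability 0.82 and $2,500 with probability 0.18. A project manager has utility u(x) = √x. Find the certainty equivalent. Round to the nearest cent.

E[u] = 0.82·√78400 + 0.18·√2500 = 0.82·280 + 0.18·50 = 238.6
CE = (238.6)² = 56929.96

$56,929.96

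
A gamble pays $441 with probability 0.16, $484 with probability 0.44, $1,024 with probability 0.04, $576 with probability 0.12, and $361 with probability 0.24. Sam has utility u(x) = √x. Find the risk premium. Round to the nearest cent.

$6.74

E[u] = 0.16·√441 + 0.44·√484 + 0.04·√1024 + 0.12·√576 + 0.24·√361 = 0.16·21 + 0.44·22 + 0.04·32 + 0.12·24 + 0.24·19 = 21.76
CE = (21.76)² = 473.4976
Risk premium = EV − CE = 480.24 − 473.4976 = 6.7424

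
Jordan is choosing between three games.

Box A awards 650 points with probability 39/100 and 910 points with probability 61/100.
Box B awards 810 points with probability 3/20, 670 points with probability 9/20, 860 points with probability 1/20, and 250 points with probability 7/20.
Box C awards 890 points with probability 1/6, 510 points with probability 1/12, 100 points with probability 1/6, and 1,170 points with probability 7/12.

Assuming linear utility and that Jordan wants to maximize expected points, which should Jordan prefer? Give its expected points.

Box C (890 points)

Box A = 39/100 × 650 + 61/100 × 910 = 253.5 + 555.1 = 808.6
Box B = 3/20 × 810 + 9/20 × 670 + 1/20 × 860 + 7/20 × 250 = 121.5 + 301.5 + 43 + 87.5 = 553.5
Box C = 1/6 × 890 + 1/12 × 510 + 1/6 × 100 + 7/12 × 1170 = 148.3333 + 42.5 + 16.6667 + 682.5 = 890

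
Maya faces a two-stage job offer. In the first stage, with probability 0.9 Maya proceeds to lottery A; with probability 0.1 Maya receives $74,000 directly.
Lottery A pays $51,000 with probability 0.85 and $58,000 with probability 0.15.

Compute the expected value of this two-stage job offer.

EV(A) = 0.85 × 51000 + 0.15 × 58000 = 43350 + 8700 = 52050
Branch B: 74000 (certain)
Overall = 0.9 × 52050 + 0.1 × 74000 = 46845 + 7400 = 54245

$54,245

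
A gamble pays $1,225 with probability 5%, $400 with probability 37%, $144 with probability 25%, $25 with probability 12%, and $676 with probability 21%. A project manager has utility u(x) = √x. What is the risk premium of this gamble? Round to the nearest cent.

E[u] = 0.05·√1225 + 0.37·√400 + 0.25·√144 + 0.12·√25 + 0.21·√676 = 0.05·35 + 0.37·20 + 0.25·12 + 0.12·5 + 0.21·26 = 18.21
CE = (18.21)² = 331.6041
Risk premium = EV − CE = 390.21 − 331.6041 = 58.6059

$58.61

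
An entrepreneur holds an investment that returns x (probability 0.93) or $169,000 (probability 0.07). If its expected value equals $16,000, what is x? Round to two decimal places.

0.93·x + 0.07·169000 = 16000
0.93·x = 16000 − 11830 = 4170
x = 4170 / 0.93 = 4483.8710

x = $4,483.87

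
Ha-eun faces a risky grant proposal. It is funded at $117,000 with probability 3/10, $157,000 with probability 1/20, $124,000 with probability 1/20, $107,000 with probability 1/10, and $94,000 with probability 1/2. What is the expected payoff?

EV = 3/10 × 117000 + 1/20 × 157000 + 1/20 × 124000 + 1/10 × 107000 + 1/2 × 94000 = 35100 + 7850 + 6200 + 10700 + 47000 = 106850

$106,850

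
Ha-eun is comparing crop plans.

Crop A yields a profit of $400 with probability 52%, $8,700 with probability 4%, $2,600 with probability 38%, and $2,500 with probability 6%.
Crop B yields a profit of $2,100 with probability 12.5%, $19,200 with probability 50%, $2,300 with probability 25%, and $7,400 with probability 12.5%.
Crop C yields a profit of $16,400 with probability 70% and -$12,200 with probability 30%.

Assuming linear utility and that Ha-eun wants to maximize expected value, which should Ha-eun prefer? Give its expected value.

Crop A = 0.52 × 400 + 0.04 × 8700 + 0.38 × 2600 + 0.06 × 2500 = 208 + 348 + 988 + 150 = 1694
Crop B = 0.125 × 2100 + 0.5 × 19200 + 0.25 × 2300 + 0.125 × 7400 = 262.5 + 9600 + 575 + 925 = 11362.5
Crop C = 0.7 × 16400 + 0.3 × (-12200) = 11480 − 3660 = 7820

Crop B ($11,362.50)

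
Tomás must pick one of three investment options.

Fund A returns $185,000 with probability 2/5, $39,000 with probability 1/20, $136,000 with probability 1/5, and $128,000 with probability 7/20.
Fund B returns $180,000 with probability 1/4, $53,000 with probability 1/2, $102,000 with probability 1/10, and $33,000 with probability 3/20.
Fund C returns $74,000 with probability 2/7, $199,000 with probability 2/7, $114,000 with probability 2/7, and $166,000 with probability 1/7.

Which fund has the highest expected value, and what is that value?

Fund A = 2/5 × 185000 + 1/20 × 39000 + 1/5 × 136000 + 7/20 × 128000 = 74000 + 1950 + 27200 + 44800 = 147950
Fund B = 1/4 × 180000 + 1/2 × 53000 + 1/10 × 102000 + 3/20 × 33000 = 45000 + 26500 + 10200 + 4950 = 86650
Fund C = 2/7 × 74000 + 2/7 × 199000 + 2/7 × 114000 + 1/7 × 166000 = 21142.8571 + 56857.1429 + 32571.4286 + 23714.2857 = 134285.7143

Fund A ($147,950)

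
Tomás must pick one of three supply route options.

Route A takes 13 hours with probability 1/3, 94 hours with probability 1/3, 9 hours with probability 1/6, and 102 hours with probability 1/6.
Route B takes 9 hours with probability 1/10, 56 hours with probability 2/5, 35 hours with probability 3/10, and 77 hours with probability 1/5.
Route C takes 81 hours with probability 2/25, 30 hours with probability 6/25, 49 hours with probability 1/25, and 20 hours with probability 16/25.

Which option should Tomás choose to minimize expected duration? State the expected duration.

Route C (28.44 hours)

Route A = 1/3 × 13 + 1/3 × 94 + 1/6 × 9 + 1/6 × 102 = 4.3333 + 31.3333 + 1.5 + 17 = 54.1667
Route B = 1/10 × 9 + 2/5 × 56 + 3/10 × 35 + 1/5 × 77 = 0.9 + 22.4 + 10.5 + 15.4 = 49.2
Route C = 2/25 × 81 + 6/25 × 30 + 1/25 × 49 + 16/25 × 20 = 6.48 + 7.2 + 1.96 + 12.8 = 28.44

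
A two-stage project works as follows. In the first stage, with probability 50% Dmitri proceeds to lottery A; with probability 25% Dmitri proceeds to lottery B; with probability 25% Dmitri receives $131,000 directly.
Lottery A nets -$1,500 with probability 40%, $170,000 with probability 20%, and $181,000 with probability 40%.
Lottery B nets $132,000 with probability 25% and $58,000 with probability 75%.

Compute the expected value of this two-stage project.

$104,775

EV(A) = 0.4 × (-1500) + 0.2 × 170000 + 0.4 × 181000 = -600 + 34000 + 72400 = 105800
EV(B) = 0.25 × 132000 + 0.75 × 58000 = 33000 + 43500 = 76500
Branch C: 131000 (certain)
Overall = 0.5 × 105800 + 0.25 × 76500 + 0.25 × 131000 = 52900 + 19125 + 32750 = 104775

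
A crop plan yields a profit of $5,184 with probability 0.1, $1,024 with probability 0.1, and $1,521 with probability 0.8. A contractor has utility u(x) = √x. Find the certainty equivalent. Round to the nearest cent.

E[u] = 0.1·√5184 + 0.1·√1024 + 0.8·√1521 = 0.1·72 + 0.1·32 + 0.8·39 = 41.6
CE = (41.6)² = 1730.56

$1,730.56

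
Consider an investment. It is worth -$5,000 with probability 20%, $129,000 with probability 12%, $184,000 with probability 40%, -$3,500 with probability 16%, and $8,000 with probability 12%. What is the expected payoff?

EV = 0.2 × (-5000) + 0.12 × 129000 + 0.4 × 184000 + 0.16 × (-3500) + 0.12 × 8000 = -1000 + 15480 + 73600 − 560 + 960 = 88480

$88,480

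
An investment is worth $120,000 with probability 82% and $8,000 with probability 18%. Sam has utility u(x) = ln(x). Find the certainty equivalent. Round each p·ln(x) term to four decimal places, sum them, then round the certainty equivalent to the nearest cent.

$73,703.09

E[u] = 0.82·ln(120000) + 0.18·ln(8000) = 9.5901 + 1.6177 = 11.2078
CE = e^11.2078 ≈ 73703.09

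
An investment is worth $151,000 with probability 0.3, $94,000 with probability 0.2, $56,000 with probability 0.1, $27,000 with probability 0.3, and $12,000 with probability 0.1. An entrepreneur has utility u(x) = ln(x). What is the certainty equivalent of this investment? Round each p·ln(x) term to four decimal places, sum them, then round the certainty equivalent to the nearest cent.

$57,607.04

E[u] = 0.3·ln(151000) + 0.2·ln(94000) + 0.1·ln(56000) + 0.3·ln(27000) + 0.1·ln(12000) = 3.5775 + 2.2902 + 1.0933 + 3.0611 + 0.9393 = 10.9614
CE = e^10.9614 ≈ 57607.04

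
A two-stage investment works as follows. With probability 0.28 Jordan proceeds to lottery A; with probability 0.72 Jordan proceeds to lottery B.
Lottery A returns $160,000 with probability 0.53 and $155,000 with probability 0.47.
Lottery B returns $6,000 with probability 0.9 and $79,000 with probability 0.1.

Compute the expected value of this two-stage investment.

$53,718

EV(A) = 0.53 × 160000 + 0.47 × 155000 = 84800 + 72850 = 157650
EV(B) = 0.9 × 6000 + 0.1 × 79000 = 5400 + 7900 = 13300
Overall = 0.28 × 157650 + 0.72 × 13300 = 44142 + 9576 = 53718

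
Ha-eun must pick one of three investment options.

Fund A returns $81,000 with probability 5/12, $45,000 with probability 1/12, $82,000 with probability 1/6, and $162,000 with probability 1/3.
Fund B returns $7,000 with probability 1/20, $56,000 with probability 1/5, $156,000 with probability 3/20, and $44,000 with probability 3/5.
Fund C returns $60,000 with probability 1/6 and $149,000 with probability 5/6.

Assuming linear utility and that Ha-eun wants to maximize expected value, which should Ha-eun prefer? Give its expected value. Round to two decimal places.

Fund C ($134,166.67)

Fund A = 5/12 × 81000 + 1/12 × 45000 + 1/6 × 82000 + 1/3 × 162000 = 33750 + 3750 + 13666.6667 + 54000 = 105166.6667
Fund B = 1/20 × 7000 + 1/5 × 56000 + 3/20 × 156000 + 3/5 × 44000 = 350 + 11200 + 23400 + 26400 = 61350
Fund C = 1/6 × 60000 + 5/6 × 149000 = 10000 + 124166.6667 = 134166.6667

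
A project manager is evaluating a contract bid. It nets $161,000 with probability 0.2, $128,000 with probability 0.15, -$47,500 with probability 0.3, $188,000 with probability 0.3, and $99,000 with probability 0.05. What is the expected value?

$98,500

EV = 0.2 × 161000 + 0.15 × 128000 + 0.3 × (-47500) + 0.3 × 188000 + 0.05 × 99000 = 32200 + 19200 − 14250 + 56400 + 4950 = 98500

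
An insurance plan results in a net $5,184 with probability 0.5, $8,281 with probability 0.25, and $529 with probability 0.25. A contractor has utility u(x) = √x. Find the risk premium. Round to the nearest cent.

$634.25

E[u] = 0.5·√5184 + 0.25·√8281 + 0.25·√529 = 0.5·72 + 0.25·91 + 0.25·23 = 64.5
CE = (64.5)² = 4160.25
Risk premium = EV − CE = 4794.5 − 4160.25 = 634.25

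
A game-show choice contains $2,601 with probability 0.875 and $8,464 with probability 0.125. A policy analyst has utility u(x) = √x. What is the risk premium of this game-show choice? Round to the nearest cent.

E[u] = 0.875·√2601 + 0.125·√8464 = 0.875·51 + 0.125·92 = 56.125
CE = (56.125)² = 3150.015625
Risk premium = EV − CE = 3333.875 − 3150.015625 = 183.859375

$183.86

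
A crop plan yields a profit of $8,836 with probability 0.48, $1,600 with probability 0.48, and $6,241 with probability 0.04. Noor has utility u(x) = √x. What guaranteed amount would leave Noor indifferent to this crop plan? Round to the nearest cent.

E[u] = 0.48·√8836 + 0.48·√1600 + 0.04·√6241 = 0.48·94 + 0.48·40 + 0.04·79 = 67.48
CE = (67.48)² = 4553.5504

$4,553.55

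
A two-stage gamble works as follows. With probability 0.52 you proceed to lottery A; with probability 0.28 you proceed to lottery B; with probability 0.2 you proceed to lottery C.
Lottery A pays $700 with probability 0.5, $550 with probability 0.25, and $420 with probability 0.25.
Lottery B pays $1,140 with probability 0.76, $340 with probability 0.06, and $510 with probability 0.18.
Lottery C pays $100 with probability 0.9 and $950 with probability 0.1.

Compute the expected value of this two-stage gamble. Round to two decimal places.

EV(A) = 0.5 × 700 + 0.25 × 550 + 0.25 × 420 = 350 + 137.5 + 105 = 592.5
EV(B) = 0.76 × 1140 + 0.06 × 340 + 0.18 × 510 = 866.4 + 20.4 + 91.8 = 978.6
EV(C) = 0.9 × 100 + 0.1 × 950 = 90 + 95 = 185
Overall = 0.52 × 592.5 + 0.28 × 978.6 + 0.2 × 185 = 308.1 + 274.008 + 37 = 619.108

$619.11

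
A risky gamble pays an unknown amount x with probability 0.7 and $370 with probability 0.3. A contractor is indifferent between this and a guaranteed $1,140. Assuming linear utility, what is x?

0.7·x + 0.3·370 = 1140
0.7·x = 1140 − 111 = 1029
x = 1029 / 0.7 = 1470

x = $1,470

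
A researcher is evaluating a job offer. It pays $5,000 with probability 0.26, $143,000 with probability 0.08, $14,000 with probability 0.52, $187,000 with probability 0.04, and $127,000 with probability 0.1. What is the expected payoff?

EV = 0.26 × 5000 + 0.08 × 143000 + 0.52 × 14000 + 0.04 × 187000 + 0.1 × 127000 = 1300 + 11440 + 7280 + 7480 + 12700 = 40200

$40,200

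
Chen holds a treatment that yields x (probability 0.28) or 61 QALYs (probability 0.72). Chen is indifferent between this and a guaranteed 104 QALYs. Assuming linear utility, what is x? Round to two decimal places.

0.28·x + 0.72·61 = 104
0.28·x = 104 − 43.92 = 60.08
x = 60.08 / 0.28 = 214.5714

x = 214.57 QALYs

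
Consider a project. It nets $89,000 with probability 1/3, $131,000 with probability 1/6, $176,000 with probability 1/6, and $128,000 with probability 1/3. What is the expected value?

$123,500

EV = 1/3 × 89000 + 1/6 × 131000 + 1/6 × 176000 + 1/3 × 128000 = 29666.6667 + 21833.3333 + 29333.3333 + 42666.6667 = 123500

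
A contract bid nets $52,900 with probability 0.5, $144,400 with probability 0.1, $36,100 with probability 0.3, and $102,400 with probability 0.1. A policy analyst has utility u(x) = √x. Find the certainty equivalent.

E[u] = 0.5·√52900 + 0.1·√144400 + 0.3·√36100 + 0.1·√102400 = 0.5·230 + 0.1·380 + 0.3·190 + 0.1·320 = 242
CE = (242)² = 58564

$58,564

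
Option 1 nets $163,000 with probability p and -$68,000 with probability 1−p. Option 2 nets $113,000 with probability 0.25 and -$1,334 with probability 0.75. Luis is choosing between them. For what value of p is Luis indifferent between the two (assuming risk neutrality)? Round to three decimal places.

EV(Option 2) = 0.25 × 113000 + 0.75 × (-1334) = 28250 − 1000.5 = 27249.5
p·163000 + (1−p)·(-68000) = 27249.5
231000p − 68000 = 27249.5
p = (27249.5 + 68000) / 231000

p = 0.412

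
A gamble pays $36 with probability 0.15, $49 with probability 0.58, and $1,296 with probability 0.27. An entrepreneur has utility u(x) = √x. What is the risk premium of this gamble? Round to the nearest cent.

$168.24

E[u] = 0.15·√36 + 0.58·√49 + 0.27·√1296 = 0.15·6 + 0.58·7 + 0.27·36 = 14.68
CE = (14.68)² = 215.5024
Risk premium = EV − CE = 383.74 − 215.5024 = 168.2376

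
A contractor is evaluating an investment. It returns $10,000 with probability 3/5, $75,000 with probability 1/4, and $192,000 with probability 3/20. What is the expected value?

EV = 3/5 × 10000 + 1/4 × 75000 + 3/20 × 192000 = 6000 + 18750 + 28800 = 53550

$53,550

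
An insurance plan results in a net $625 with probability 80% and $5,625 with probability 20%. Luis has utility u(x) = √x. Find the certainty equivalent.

$1,225

E[u] = 0.8·√625 + 0.2·√5625 = 0.8·25 + 0.2·75 = 35
CE = (35)² = 1225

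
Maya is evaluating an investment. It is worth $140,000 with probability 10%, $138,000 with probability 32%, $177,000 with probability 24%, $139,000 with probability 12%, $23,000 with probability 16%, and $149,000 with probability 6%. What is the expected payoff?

$129,940

EV = 0.1 × 140000 + 0.32 × 138000 + 0.24 × 177000 + 0.12 × 139000 + 0.16 × 23000 + 0.06 × 149000 = 14000 + 44160 + 42480 + 16680 + 3680 + 8940 = 129940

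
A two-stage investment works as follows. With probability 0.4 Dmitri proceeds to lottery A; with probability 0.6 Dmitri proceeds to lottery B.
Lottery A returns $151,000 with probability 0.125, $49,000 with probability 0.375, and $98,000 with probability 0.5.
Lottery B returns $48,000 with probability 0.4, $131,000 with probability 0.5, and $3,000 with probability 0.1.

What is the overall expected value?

EV(A) = 0.125 × 151000 + 0.375 × 49000 + 0.5 × 98000 = 18875 + 18375 + 49000 = 86250
EV(B) = 0.4 × 48000 + 0.5 × 131000 + 0.1 × 3000 = 19200 + 65500 + 300 = 85000
Overall = 0.4 × 86250 + 0.6 × 85000 = 34500 + 51000 = 85500

$85,500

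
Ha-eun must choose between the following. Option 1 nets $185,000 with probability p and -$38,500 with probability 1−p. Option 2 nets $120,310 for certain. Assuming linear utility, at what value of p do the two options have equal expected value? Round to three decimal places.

p = 0.711

p·185000 + (1−p)·(-38500) = 120310
223500p − 38500 = 120310
p = (120310 + 38500) / 223500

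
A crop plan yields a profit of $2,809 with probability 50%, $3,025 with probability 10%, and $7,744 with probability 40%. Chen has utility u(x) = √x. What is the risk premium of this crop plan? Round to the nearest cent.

E[u] = 0.5·√2809 + 0.1·√3025 + 0.4·√7744 = 0.5·53 + 0.1·55 + 0.4·88 = 67.2
CE = (67.2)² = 4515.84
Risk premium = EV − CE = 4804.6 − 4515.84 = 288.76

$288.76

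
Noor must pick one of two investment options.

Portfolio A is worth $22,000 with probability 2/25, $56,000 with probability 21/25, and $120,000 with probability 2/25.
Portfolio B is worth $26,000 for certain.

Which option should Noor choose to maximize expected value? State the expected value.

Portfolio A ($58,400)

Portfolio A = 2/25 × 22000 + 21/25 × 56000 + 2/25 × 120000 = 1760 + 47040 + 9600 = 58400
Portfolio B: 26000 (certain)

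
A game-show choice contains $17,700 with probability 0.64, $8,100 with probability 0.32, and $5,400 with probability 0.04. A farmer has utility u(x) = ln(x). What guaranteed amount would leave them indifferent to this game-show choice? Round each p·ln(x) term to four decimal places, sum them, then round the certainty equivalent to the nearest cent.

$13,143.73

E[u] = 0.64·ln(17700) + 0.32·ln(8100) + 0.04·ln(5400) = 6.2600 + 2.8799 + 0.3438 = 9.4837
CE = e^9.4837 ≈ 13143.73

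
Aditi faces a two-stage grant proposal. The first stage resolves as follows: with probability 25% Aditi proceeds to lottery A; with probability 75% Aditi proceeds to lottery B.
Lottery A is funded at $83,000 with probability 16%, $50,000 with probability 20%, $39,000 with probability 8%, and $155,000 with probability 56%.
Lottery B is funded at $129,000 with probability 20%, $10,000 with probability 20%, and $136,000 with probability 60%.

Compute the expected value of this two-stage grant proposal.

$110,350

EV(A) = 0.16 × 83000 + 0.2 × 50000 + 0.08 × 39000 + 0.56 × 155000 = 13280 + 10000 + 3120 + 86800 = 113200
EV(B) = 0.2 × 129000 + 0.2 × 10000 + 0.6 × 136000 = 25800 + 2000 + 81600 = 109400
Overall = 0.25 × 113200 + 0.75 × 109400 = 28300 + 82050 = 110350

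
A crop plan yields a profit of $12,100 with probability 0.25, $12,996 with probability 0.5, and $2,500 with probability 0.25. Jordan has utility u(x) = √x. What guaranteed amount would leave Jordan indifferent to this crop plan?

E[u] = 0.25·√12100 + 0.5·√12996 + 0.25·√2500 = 0.25·110 + 0.5·114 + 0.25·50 = 97
CE = (97)² = 9409

$9,409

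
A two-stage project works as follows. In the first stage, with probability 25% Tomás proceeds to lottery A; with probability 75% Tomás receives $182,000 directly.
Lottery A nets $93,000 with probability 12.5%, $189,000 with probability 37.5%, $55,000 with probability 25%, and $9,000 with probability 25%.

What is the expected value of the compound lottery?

EV(A) = 0.125 × 93000 + 0.375 × 189000 + 0.25 × 55000 + 0.25 × 9000 = 11625 + 70875 + 13750 + 2250 = 98500
Branch B: 182000 (certain)
Overall = 0.25 × 98500 + 0.75 × 182000 = 24625 + 136500 = 161125

$161,125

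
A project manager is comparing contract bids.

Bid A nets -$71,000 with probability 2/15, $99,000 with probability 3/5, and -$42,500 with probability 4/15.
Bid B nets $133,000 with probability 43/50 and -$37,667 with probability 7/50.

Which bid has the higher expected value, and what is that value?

Bid B ($109,106.62)

Bid A = 2/15 × (-71000) + 3/5 × 99000 + 4/15 × (-42500) = -9466.6667 + 59400 − 11333.3333 = 38600
Bid B = 43/50 × 133000 + 7/50 × (-37667) = 114380 − 5273.38 = 109106.62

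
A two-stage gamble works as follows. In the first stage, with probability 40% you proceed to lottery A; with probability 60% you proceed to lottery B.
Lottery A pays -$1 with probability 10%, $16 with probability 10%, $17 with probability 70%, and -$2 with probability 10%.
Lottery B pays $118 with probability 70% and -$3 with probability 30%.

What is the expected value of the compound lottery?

$54.30

EV(A) = 0.1 × (-1) + 0.1 × 16 + 0.7 × 17 + 0.1 × (-2) = -0.1 + 1.6 + 11.9 − 0.2 = 13.2
EV(B) = 0.7 × 118 + 0.3 × (-3) = 82.6 − 0.9 = 81.7
Overall = 0.4 × 13.2 + 0.6 × 81.7 = 5.28 + 49.02 = 54.3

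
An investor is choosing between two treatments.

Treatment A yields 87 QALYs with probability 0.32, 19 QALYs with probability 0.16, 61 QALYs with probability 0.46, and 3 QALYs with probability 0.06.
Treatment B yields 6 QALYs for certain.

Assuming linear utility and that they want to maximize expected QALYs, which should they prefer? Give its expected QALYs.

Treatment A (59.12 QALYs)

Treatment A = 0.32 × 87 + 0.16 × 19 + 0.46 × 61 + 0.06 × 3 = 27.84 + 3.04 + 28.06 + 0.18 = 59.12
Treatment B: 6 (certain)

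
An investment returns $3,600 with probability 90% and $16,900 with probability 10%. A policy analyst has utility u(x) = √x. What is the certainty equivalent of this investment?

$4,489

E[u] = 0.9·√3600 + 0.1·√16900 = 0.9·60 + 0.1·130 = 67
CE = (67)² = 4489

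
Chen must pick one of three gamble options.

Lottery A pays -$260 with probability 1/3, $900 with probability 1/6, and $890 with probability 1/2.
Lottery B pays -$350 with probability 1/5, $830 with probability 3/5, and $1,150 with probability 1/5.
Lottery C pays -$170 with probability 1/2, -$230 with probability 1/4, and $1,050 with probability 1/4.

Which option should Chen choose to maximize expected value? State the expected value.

Lottery A = 1/3 × (-260) + 1/6 × 900 + 1/2 × 890 = -86.6667 + 150 + 445 = 508.3333
Lottery B = 1/5 × (-350) + 3/5 × 830 + 1/5 × 1150 = -70 + 498 + 230 = 658
Lottery C = 1/2 × (-170) + 1/4 × (-230) + 1/4 × 1050 = -85 − 57.5 + 262.5 = 120

Lottery B ($658)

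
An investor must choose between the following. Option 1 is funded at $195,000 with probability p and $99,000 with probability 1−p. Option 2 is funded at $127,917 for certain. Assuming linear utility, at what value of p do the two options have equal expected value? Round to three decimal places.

p·195000 + (1−p)·99000 = 127917
96000p + 99000 = 127917
p = (127917 − 99000) / 96000

p = 0.301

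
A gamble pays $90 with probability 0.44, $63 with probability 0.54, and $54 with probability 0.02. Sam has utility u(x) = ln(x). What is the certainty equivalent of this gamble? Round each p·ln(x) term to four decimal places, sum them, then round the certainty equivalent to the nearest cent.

$73.48

E[u] = 0.44·ln(90) + 0.54·ln(63) + 0.02·ln(54) = 1.9799 + 2.2373 + 0.0798 = 4.2970
CE = e^4.2970 ≈ 73.48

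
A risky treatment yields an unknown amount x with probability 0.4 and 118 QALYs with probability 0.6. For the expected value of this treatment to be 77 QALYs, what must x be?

x = 15.5 QALYs

0.4·x + 0.6·118 = 77
0.4·x = 77 − 70.8 = 6.2
x = 6.2 / 0.4 = 15.5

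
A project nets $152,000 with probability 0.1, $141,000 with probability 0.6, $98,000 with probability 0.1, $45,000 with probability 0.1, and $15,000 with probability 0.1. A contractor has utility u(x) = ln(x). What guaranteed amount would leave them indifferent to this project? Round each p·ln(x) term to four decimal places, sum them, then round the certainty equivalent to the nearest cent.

E[u] = 0.1·ln(152000) + 0.6·ln(141000) + 0.1·ln(98000) + 0.1·ln(45000) + 0.1·ln(15000) = 1.1932 + 7.1139 + 1.1493 + 1.0714 + 0.9616 = 11.4894
CE = e^11.4894 ≈ 97674.91

$97,674.91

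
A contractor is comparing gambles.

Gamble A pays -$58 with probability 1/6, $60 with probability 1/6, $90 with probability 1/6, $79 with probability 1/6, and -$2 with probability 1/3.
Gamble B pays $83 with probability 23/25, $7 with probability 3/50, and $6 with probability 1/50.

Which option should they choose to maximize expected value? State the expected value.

Gamble B ($76.90)

Gamble A = 1/6 × (-58) + 1/6 × 60 + 1/6 × 90 + 1/6 × 79 + 1/3 × (-2) = -9.6667 + 10 + 15 + 13.1667 − 0.6667 = 27.8333
Gamble B = 23/25 × 83 + 3/50 × 7 + 1/50 × 6 = 76.36 + 0.42 + 0.12 = 76.9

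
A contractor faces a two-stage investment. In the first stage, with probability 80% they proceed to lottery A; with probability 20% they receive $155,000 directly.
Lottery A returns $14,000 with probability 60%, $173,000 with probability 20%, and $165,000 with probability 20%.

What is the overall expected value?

$91,800

EV(A) = 0.6 × 14000 + 0.2 × 173000 + 0.2 × 165000 = 8400 + 34600 + 33000 = 76000
Branch B: 155000 (certain)
Overall = 0.8 × 76000 + 0.2 × 155000 = 60800 + 31000 = 91800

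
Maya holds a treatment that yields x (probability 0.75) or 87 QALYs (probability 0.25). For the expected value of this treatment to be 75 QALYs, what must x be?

0.75·x + 0.25·87 = 75
0.75·x = 75 − 21.75 = 53.25
x = 53.25 / 0.75 = 71

x = 71 QALYs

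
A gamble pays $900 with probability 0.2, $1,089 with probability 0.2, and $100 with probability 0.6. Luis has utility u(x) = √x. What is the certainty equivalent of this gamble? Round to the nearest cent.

$345.96

E[u] = 0.2·√900 + 0.2·√1089 + 0.6·√100 = 0.2·30 + 0.2·33 + 0.6·10 = 18.6
CE = (18.6)² = 345.96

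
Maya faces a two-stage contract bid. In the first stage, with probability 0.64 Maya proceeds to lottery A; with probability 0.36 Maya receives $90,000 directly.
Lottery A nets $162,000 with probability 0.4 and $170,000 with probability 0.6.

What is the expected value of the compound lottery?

EV(A) = 0.4 × 162000 + 0.6 × 170000 = 64800 + 102000 = 166800
Branch B: 90000 (certain)
Overall = 0.64 × 166800 + 0.36 × 90000 = 106752 + 32400 = 139152

$139,152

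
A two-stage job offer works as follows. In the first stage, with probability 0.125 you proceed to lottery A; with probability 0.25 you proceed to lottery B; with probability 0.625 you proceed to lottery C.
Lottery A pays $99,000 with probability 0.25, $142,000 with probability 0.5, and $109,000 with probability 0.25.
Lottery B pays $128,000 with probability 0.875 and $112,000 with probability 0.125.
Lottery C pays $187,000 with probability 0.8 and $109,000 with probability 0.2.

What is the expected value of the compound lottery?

EV(A) = 0.25 × 99000 + 0.5 × 142000 + 0.25 × 109000 = 24750 + 71000 + 27250 = 123000
EV(B) = 0.875 × 128000 + 0.125 × 112000 = 112000 + 14000 = 126000
EV(C) = 0.8 × 187000 + 0.2 × 109000 = 149600 + 21800 = 171400
Overall = 0.125 × 123000 + 0.25 × 126000 + 0.625 × 171400 = 15375 + 31500 + 107125 = 154000

$154,000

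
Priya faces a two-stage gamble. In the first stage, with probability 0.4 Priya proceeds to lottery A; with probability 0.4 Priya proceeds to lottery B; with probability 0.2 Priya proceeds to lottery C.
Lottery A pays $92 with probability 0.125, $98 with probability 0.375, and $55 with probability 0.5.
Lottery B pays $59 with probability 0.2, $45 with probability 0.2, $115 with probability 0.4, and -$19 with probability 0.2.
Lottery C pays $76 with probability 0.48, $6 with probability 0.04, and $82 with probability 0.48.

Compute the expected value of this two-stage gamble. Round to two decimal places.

EV(A) = 0.125 × 92 + 0.375 × 98 + 0.5 × 55 = 11.5 + 36.75 + 27.5 = 75.75
EV(B) = 0.2 × 59 + 0.2 × 45 + 0.4 × 115 + 0.2 × (-19) = 11.8 + 9 + 46 − 3.8 = 63
EV(C) = 0.48 × 76 + 0.04 × 6 + 0.48 × 82 = 36.48 + 0.24 + 39.36 = 76.08
Overall = 0.4 × 75.75 + 0.4 × 63 + 0.2 × 76.08 = 30.3 + 25.2 + 15.216 = 70.716

$70.72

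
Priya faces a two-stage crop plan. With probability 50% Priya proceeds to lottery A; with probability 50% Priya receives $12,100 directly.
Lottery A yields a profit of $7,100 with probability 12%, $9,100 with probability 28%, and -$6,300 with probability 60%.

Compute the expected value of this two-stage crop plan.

EV(A) = 0.12 × 7100 + 0.28 × 9100 + 0.6 × (-6300) = 852 + 2548 − 3780 = -380
Branch B: 12100 (certain)
Overall = 0.5 × (-380) + 0.5 × 12100 = -190 + 6050 = 5860

$5,860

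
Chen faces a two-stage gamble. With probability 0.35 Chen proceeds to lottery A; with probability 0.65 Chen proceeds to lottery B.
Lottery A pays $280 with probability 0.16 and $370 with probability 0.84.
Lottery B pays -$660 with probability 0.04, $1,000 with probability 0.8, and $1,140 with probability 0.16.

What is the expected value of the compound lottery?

$745.86

EV(A) = 0.16 × 280 + 0.84 × 370 = 44.8 + 310.8 = 355.6
EV(B) = 0.04 × (-660) + 0.8 × 1000 + 0.16 × 1140 = -26.4 + 800 + 182.4 = 956
Overall = 0.35 × 355.6 + 0.65 × 956 = 124.46 + 621.4 = 745.86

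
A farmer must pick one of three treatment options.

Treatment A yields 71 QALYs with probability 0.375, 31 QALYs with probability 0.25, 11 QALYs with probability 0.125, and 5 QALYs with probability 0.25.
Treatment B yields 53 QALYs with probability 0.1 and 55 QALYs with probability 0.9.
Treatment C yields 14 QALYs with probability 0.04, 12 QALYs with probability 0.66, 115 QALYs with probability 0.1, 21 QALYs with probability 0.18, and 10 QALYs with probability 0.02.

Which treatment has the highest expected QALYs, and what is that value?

Treatment B (54.8 QALYs)

Treatment A = 0.375 × 71 + 0.25 × 31 + 0.125 × 11 + 0.25 × 5 = 26.625 + 7.75 + 1.375 + 1.25 = 37
Treatment B = 0.1 × 53 + 0.9 × 55 = 5.3 + 49.5 = 54.8
Treatment C = 0.04 × 14 + 0.66 × 12 + 0.1 × 115 + 0.18 × 21 + 0.02 × 10 = 0.56 + 7.92 + 11.5 + 3.78 + 0.2 = 23.96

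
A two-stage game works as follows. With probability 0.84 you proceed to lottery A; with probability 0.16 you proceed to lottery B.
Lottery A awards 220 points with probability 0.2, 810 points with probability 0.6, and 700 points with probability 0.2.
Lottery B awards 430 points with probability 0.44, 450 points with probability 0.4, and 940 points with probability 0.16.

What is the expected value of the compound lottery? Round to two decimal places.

645.94 points

EV(A) = 0.2 × 220 + 0.6 × 810 + 0.2 × 700 = 44 + 486 + 140 = 670
EV(B) = 0.44 × 430 + 0.4 × 450 + 0.16 × 940 = 189.2 + 180 + 150.4 = 519.6
Overall = 0.84 × 670 + 0.16 × 519.6 = 562.8 + 83.136 = 645.936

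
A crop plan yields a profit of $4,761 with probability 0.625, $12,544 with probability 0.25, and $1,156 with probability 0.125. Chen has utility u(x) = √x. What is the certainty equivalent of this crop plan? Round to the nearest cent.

$5,681.39

E[u] = 0.625·√4761 + 0.25·√12544 + 0.125·√1156 = 0.625·69 + 0.25·112 + 0.125·34 = 75.375
CE = (75.375)² = 5681.390625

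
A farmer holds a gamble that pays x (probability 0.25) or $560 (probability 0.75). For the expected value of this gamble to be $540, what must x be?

0.25·x + 0.75·560 = 540
0.25·x = 540 − 420 = 120
x = 120 / 0.25 = 480

x = $480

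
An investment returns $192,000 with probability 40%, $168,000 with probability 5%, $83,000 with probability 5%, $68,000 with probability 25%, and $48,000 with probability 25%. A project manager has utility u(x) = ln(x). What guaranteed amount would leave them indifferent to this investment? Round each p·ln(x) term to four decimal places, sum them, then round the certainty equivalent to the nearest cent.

$99,757.75

E[u] = 0.4·ln(192000) + 0.05·ln(168000) + 0.05·ln(83000) + 0.25·ln(68000) + 0.25·ln(48000) = 4.8661 + 0.6016 + 0.5663 + 2.7818 + 2.6947 = 11.5105
CE = e^11.5105 ≈ 99757.75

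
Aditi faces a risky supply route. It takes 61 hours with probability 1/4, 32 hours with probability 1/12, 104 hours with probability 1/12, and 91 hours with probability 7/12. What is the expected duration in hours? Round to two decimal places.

EV = 1/4 × 61 + 1/12 × 32 + 1/12 × 104 + 7/12 × 91 = 15.25 + 2.6667 + 8.6667 + 53.0833 = 79.6667

79.67 hours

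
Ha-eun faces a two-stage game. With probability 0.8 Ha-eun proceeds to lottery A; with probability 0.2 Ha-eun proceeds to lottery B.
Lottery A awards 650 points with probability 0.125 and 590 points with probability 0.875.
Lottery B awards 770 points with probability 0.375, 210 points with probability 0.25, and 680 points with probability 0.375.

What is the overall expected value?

597.25 points

EV(A) = 0.125 × 650 + 0.875 × 590 = 81.25 + 516.25 = 597.5
EV(B) = 0.375 × 770 + 0.25 × 210 + 0.375 × 680 = 288.75 + 52.5 + 255 = 596.25
Overall = 0.8 × 597.5 + 0.2 × 596.25 = 478 + 119.25 = 597.25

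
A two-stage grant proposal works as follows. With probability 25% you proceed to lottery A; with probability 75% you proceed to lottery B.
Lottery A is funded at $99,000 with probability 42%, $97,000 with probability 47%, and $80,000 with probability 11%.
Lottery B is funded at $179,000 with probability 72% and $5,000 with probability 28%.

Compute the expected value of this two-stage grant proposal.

$121,702.50

EV(A) = 0.42 × 99000 + 0.47 × 97000 + 0.11 × 80000 = 41580 + 45590 + 8800 = 95970
EV(B) = 0.72 × 179000 + 0.28 × 5000 = 128880 + 1400 = 130280
Overall = 0.25 × 95970 + 0.75 × 130280 = 23992.5 + 97710 = 121702.5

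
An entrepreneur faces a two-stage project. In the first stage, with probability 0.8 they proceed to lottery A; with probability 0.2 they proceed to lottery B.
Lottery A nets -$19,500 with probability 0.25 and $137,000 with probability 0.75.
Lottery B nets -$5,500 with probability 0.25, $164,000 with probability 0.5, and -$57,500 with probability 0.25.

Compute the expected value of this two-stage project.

EV(A) = 0.25 × (-19500) + 0.75 × 137000 = -4875 + 102750 = 97875
EV(B) = 0.25 × (-5500) + 0.5 × 164000 + 0.25 × (-57500) = -1375 + 82000 − 14375 = 66250
Overall = 0.8 × 97875 + 0.2 × 66250 = 78300 + 13250 = 91550

$91,550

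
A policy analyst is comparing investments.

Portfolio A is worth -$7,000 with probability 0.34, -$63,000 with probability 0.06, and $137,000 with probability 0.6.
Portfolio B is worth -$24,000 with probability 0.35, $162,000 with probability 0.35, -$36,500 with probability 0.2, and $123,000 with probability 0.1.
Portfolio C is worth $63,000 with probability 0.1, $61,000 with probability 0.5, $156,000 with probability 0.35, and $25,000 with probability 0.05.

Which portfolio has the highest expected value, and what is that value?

Portfolio C ($92,650)

Portfolio A = 0.34 × (-7000) + 0.06 × (-63000) + 0.6 × 137000 = -2380 − 3780 + 82200 = 76040
Portfolio B = 0.35 × (-24000) + 0.35 × 162000 + 0.2 × (-36500) + 0.1 × 123000 = -8400 + 56700 − 7300 + 12300 = 53300
Portfolio C = 0.1 × 63000 + 0.5 × 61000 + 0.35 × 156000 + 0.05 × 25000 = 6300 + 30500 + 54600 + 1250 = 92650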